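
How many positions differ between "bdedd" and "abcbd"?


Comparing "bdedd" and "abcbd" position by position:
  Position 0: 'b' vs 'a' => DIFFER
  Position 1: 'd' vs 'b' => DIFFER
  Position 2: 'e' vs 'c' => DIFFER
  Position 3: 'd' vs 'b' => DIFFER
  Position 4: 'd' vs 'd' => same
Positions that differ: 4

4


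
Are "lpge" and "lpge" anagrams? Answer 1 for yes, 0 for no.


Strings: "lpge", "lpge"
Sorted first:  eglp
Sorted second: eglp
Sorted forms match => anagrams

1


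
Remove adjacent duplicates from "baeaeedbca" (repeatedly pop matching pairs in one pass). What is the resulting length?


Input: baeaeedbca
Stack-based adjacent duplicate removal:
  Read 'b': push. Stack: b
  Read 'a': push. Stack: ba
  Read 'e': push. Stack: bae
  Read 'a': push. Stack: baea
  Read 'e': push. Stack: baeae
  Read 'e': matches stack top 'e' => pop. Stack: baea
  Read 'd': push. Stack: baead
  Read 'b': push. Stack: baeadb
  Read 'c': push. Stack: baeadbc
  Read 'a': push. Stack: baeadbca
Final stack: "baeadbca" (length 8)

8


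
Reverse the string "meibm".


Input: meibm
Reading characters right to left:
  Position 4: 'm'
  Position 3: 'b'
  Position 2: 'i'
  Position 1: 'e'
  Position 0: 'm'
Reversed: mbiem

mbiem


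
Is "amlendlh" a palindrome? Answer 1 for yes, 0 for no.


Input: amlendlh
Reversed: hldnelma
  Compare pos 0 ('a') with pos 7 ('h'): MISMATCH
  Compare pos 1 ('m') with pos 6 ('l'): MISMATCH
  Compare pos 2 ('l') with pos 5 ('d'): MISMATCH
  Compare pos 3 ('e') with pos 4 ('n'): MISMATCH
Result: not a palindrome

0


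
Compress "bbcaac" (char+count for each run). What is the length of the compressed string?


Input: bbcaac
Runs:
  'b' x 2 => "b2"
  'c' x 1 => "c1"
  'a' x 2 => "a2"
  'c' x 1 => "c1"
Compressed: "b2c1a2c1"
Compressed length: 8

8


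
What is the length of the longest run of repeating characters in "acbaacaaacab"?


Input: "acbaacaaacab"
Scanning for longest run:
  Position 1 ('c'): new char, reset run to 1
  Position 2 ('b'): new char, reset run to 1
  Position 3 ('a'): new char, reset run to 1
  Position 4 ('a'): continues run of 'a', length=2
  Position 5 ('c'): new char, reset run to 1
  Position 6 ('a'): new char, reset run to 1
  Position 7 ('a'): continues run of 'a', length=2
  Position 8 ('a'): continues run of 'a', length=3
  Position 9 ('c'): new char, reset run to 1
  Position 10 ('a'): new char, reset run to 1
  Position 11 ('b'): new char, reset run to 1
Longest run: 'a' with length 3

3


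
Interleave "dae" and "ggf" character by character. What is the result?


Interleaving "dae" and "ggf":
  Position 0: 'd' from first, 'g' from second => "dg"
  Position 1: 'a' from first, 'g' from second => "ag"
  Position 2: 'e' from first, 'f' from second => "ef"
Result: dgagef

dgagef


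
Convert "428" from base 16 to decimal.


Input: "428" in base 16
Positional expansion:
  Digit '4' (value 4) x 16^2 = 1024
  Digit '2' (value 2) x 16^1 = 32
  Digit '8' (value 8) x 16^0 = 8
Sum = 1064

1064


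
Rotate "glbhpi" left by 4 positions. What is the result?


Input: "glbhpi", rotate left by 4
First 4 characters: "glbh"
Remaining characters: "pi"
Concatenate remaining + first: "pi" + "glbh" = "piglbh"

piglbh


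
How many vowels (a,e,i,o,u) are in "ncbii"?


Input: ncbii
Checking each character:
  'n' at position 0: consonant
  'c' at position 1: consonant
  'b' at position 2: consonant
  'i' at position 3: vowel (running total: 1)
  'i' at position 4: vowel (running total: 2)
Total vowels: 2

2


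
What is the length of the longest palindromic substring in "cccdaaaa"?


Input: "cccdaaaa"
Checking substrings for palindromes:
  [4:8] "aaaa" (len 4) => palindrome
  [0:3] "ccc" (len 3) => palindrome
  [4:7] "aaa" (len 3) => palindrome
  [5:8] "aaa" (len 3) => palindrome
  [0:2] "cc" (len 2) => palindrome
  [1:3] "cc" (len 2) => palindrome
Longest palindromic substring: "aaaa" with length 4

4


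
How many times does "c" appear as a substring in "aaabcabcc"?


Searching for "c" in "aaabcabcc"
Scanning each position:
  Position 0: "a" => no
  Position 1: "a" => no
  Position 2: "a" => no
  Position 3: "b" => no
  Position 4: "c" => MATCH
  Position 5: "a" => no
  Position 6: "b" => no
  Position 7: "c" => MATCH
  Position 8: "c" => MATCH
Total occurrences: 3

3


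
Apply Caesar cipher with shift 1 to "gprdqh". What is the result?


Caesar cipher: shift "gprdqh" by 1
  'g' (pos 6) + 1 = pos 7 = 'h'
  'p' (pos 15) + 1 = pos 16 = 'q'
  'r' (pos 17) + 1 = pos 18 = 's'
  'd' (pos 3) + 1 = pos 4 = 'e'
  'q' (pos 16) + 1 = pos 17 = 'r'
  'h' (pos 7) + 1 = pos 8 = 'i'
Result: hqseri

hqseri


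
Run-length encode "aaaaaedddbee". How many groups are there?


Input: aaaaaedddbee
Scanning for consecutive runs:
  Group 1: 'a' x 5 (positions 0-4)
  Group 2: 'e' x 1 (positions 5-5)
  Group 3: 'd' x 3 (positions 6-8)
  Group 4: 'b' x 1 (positions 9-9)
  Group 5: 'e' x 2 (positions 10-11)
Total groups: 5

5


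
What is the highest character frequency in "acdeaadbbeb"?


Input: acdeaadbbeb
Character counts:
  'a': 3
  'b': 3
  'c': 1
  'd': 2
  'e': 2
Maximum frequency: 3

3


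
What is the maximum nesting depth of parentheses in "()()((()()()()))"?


Input: "()()((()()()()))"
Tracking depth:
  Position 0 '(': depth becomes 1
  Position 1 ')': depth becomes 0
  Position 2 '(': depth becomes 1
  Position 3 ')': depth becomes 0
  Position 4 '(': depth becomes 1
  Position 5 '(': depth becomes 2
  Position 6 '(': depth becomes 3
  Position 7 ')': depth becomes 2
  Position 8 '(': depth becomes 3
  Position 9 ')': depth becomes 2
  Position 10 '(': depth becomes 3
  Position 11 ')': depth becomes 2
  Position 12 '(': depth becomes 3
  Position 13 ')': depth becomes 2
  Position 14 ')': depth becomes 1
  Position 15 ')': depth becomes 0
Maximum depth reached: 3

3


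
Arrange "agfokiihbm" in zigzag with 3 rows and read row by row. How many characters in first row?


Zigzag "agfokiihbm" into 3 rows:
Placing characters:
  'a' => row 0
  'g' => row 1
  'f' => row 2
  'o' => row 1
  'k' => row 0
  'i' => row 1
  'i' => row 2
  'h' => row 1
  'b' => row 0
  'm' => row 1
Rows:
  Row 0: "akb"
  Row 1: "goihm"
  Row 2: "fi"
First row length: 3

3


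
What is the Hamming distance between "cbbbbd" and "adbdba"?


Comparing "cbbbbd" and "adbdba" position by position:
  Position 0: 'c' vs 'a' => differ
  Position 1: 'b' vs 'd' => differ
  Position 2: 'b' vs 'b' => same
  Position 3: 'b' vs 'd' => differ
  Position 4: 'b' vs 'b' => same
  Position 5: 'd' vs 'a' => differ
Total differences (Hamming distance): 4

4


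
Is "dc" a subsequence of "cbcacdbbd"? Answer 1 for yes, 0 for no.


Check if "dc" is a subsequence of "cbcacdbbd"
Greedy scan:
  Position 0 ('c'): no match needed
  Position 1 ('b'): no match needed
  Position 2 ('c'): no match needed
  Position 3 ('a'): no match needed
  Position 4 ('c'): no match needed
  Position 5 ('d'): matches sub[0] = 'd'
  Position 6 ('b'): no match needed
  Position 7 ('b'): no match needed
  Position 8 ('d'): no match needed
Only matched 1/2 characters => not a subsequence

0


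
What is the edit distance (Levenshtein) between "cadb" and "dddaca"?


Computing edit distance: "cadb" -> "dddaca"
DP table:
           d    d    d    a    c    a
      0    1    2    3    4    5    6
  c   1    1    2    3    4    4    5
  a   2    2    2    3    3    4    4
  d   3    2    2    2    3    4    5
  b   4    3    3    3    3    4    5
Edit distance = dp[4][6] = 5

5


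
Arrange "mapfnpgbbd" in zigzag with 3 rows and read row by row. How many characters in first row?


Zigzag "mapfnpgbbd" into 3 rows:
Placing characters:
  'm' => row 0
  'a' => row 1
  'p' => row 2
  'f' => row 1
  'n' => row 0
  'p' => row 1
  'g' => row 2
  'b' => row 1
  'b' => row 0
  'd' => row 1
Rows:
  Row 0: "mnb"
  Row 1: "afpbd"
  Row 2: "pg"
First row length: 3

3


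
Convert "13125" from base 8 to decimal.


Input: "13125" in base 8
Positional expansion:
  Digit '1' (value 1) x 8^4 = 4096
  Digit '3' (value 3) x 8^3 = 1536
  Digit '1' (value 1) x 8^2 = 64
  Digit '2' (value 2) x 8^1 = 16
  Digit '5' (value 5) x 8^0 = 5
Sum = 5717

5717


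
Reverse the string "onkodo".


Input: onkodo
Reading characters right to left:
  Position 5: 'o'
  Position 4: 'd'
  Position 3: 'o'
  Position 2: 'k'
  Position 1: 'n'
  Position 0: 'o'
Reversed: odokno

odokno


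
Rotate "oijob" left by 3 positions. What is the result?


Input: "oijob", rotate left by 3
First 3 characters: "oij"
Remaining characters: "ob"
Concatenate remaining + first: "ob" + "oij" = "oboij"

oboij


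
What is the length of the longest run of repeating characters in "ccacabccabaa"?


Input: "ccacabccabaa"
Scanning for longest run:
  Position 1 ('c'): continues run of 'c', length=2
  Position 2 ('a'): new char, reset run to 1
  Position 3 ('c'): new char, reset run to 1
  Position 4 ('a'): new char, reset run to 1
  Position 5 ('b'): new char, reset run to 1
  Position 6 ('c'): new char, reset run to 1
  Position 7 ('c'): continues run of 'c', length=2
  Position 8 ('a'): new char, reset run to 1
  Position 9 ('b'): new char, reset run to 1
  Position 10 ('a'): new char, reset run to 1
  Position 11 ('a'): continues run of 'a', length=2
Longest run: 'c' with length 2

2


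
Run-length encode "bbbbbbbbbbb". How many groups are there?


Input: bbbbbbbbbbb
Scanning for consecutive runs:
  Group 1: 'b' x 11 (positions 0-10)
Total groups: 1

1


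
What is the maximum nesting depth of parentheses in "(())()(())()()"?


Input: "(())()(())()()"
Tracking depth:
  Position 0 '(': depth becomes 1
  Position 1 '(': depth becomes 2
  Position 2 ')': depth becomes 1
  Position 3 ')': depth becomes 0
  Position 4 '(': depth becomes 1
  Position 5 ')': depth becomes 0
  Position 6 '(': depth becomes 1
  Position 7 '(': depth becomes 2
  Position 8 ')': depth becomes 1
  Position 9 ')': depth becomes 0
  Position 10 '(': depth becomes 1
  Position 11 ')': depth becomes 0
  Position 12 '(': depth becomes 1
  Position 13 ')': depth becomes 0
Maximum depth reached: 2

2


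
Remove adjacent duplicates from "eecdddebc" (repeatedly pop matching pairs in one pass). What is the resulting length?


Input: eecdddebc
Stack-based adjacent duplicate removal:
  Read 'e': push. Stack: e
  Read 'e': matches stack top 'e' => pop. Stack: (empty)
  Read 'c': push. Stack: c
  Read 'd': push. Stack: cd
  Read 'd': matches stack top 'd' => pop. Stack: c
  Read 'd': push. Stack: cd
  Read 'e': push. Stack: cde
  Read 'b': push. Stack: cdeb
  Read 'c': push. Stack: cdebc
Final stack: "cdebc" (length 5)

5


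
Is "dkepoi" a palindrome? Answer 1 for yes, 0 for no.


Input: dkepoi
Reversed: iopekd
  Compare pos 0 ('d') with pos 5 ('i'): MISMATCH
  Compare pos 1 ('k') with pos 4 ('o'): MISMATCH
  Compare pos 2 ('e') with pos 3 ('p'): MISMATCH
Result: not a palindrome

0


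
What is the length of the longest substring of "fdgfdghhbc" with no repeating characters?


Input: "fdgfdghhbc"
Sliding window (track last position of each char):
  Position 0 ('f'): window [0,0] length 1 -- new best
  Position 1 ('d'): window [0,1] length 2 -- new best
  Position 2 ('g'): window [0,2] length 3 -- new best
  Position 3 ('f'): repeat (last at 0), move window start to 1
  Position 3 ('f'): window [1,3] length 3
  Position 4 ('d'): repeat (last at 1), move window start to 2
  Position 4 ('d'): window [2,4] length 3
  Position 5 ('g'): repeat (last at 2), move window start to 3
  Position 5 ('g'): window [3,5] length 3
  Position 6 ('h'): window [3,6] length 4 -- new best
  Position 7 ('h'): repeat (last at 6), move window start to 7
  Position 7 ('h'): window [7,7] length 1
  Position 8 ('b'): window [7,8] length 2
  Position 9 ('c'): window [7,9] length 3
Longest substring with no repeats: "fdgh" with length 4

4


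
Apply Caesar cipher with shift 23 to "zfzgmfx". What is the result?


Caesar cipher: shift "zfzgmfx" by 23
  'z' (pos 25) + 23 = pos 22 = 'w'
  'f' (pos 5) + 23 = pos 2 = 'c'
  'z' (pos 25) + 23 = pos 22 = 'w'
  'g' (pos 6) + 23 = pos 3 = 'd'
  'm' (pos 12) + 23 = pos 9 = 'j'
  'f' (pos 5) + 23 = pos 2 = 'c'
  'x' (pos 23) + 23 = pos 20 = 'u'
Result: wcwdjcu

wcwdjcu


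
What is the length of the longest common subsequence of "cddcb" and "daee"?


LCS of "cddcb" and "daee"
DP table:
           d    a    e    e
      0    0    0    0    0
  c   0    0    0    0    0
  d   0    1    1    1    1
  d   0    1    1    1    1
  c   0    1    1    1    1
  b   0    1    1    1    1
LCS length = dp[5][4] = 1

1


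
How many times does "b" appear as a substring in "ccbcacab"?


Searching for "b" in "ccbcacab"
Scanning each position:
  Position 0: "c" => no
  Position 1: "c" => no
  Position 2: "b" => MATCH
  Position 3: "c" => no
  Position 4: "a" => no
  Position 5: "c" => no
  Position 6: "a" => no
  Position 7: "b" => MATCH
Total occurrences: 2

2


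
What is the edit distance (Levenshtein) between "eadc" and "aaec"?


Computing edit distance: "eadc" -> "aaec"
DP table:
           a    a    e    c
      0    1    2    3    4
  e   1    1    2    2    3
  a   2    1    1    2    3
  d   3    2    2    2    3
  c   4    3    3    3    2
Edit distance = dp[4][4] = 2

2


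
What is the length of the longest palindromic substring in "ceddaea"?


Input: "ceddaea"
Checking substrings for palindromes:
  [4:7] "aea" (len 3) => palindrome
  [2:4] "dd" (len 2) => palindrome
Longest palindromic substring: "aea" with length 3

3


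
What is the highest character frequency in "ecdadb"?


Input: ecdadb
Character counts:
  'a': 1
  'b': 1
  'c': 1
  'd': 2
  'e': 1
Maximum frequency: 2

2


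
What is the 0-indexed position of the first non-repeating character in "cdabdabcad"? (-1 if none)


Input: cdabdabcad
Character frequencies:
  'a': 3
  'b': 2
  'c': 2
  'd': 3
Scanning left to right for freq == 1:
  Position 0 ('c'): freq=2, skip
  Position 1 ('d'): freq=3, skip
  Position 2 ('a'): freq=3, skip
  Position 3 ('b'): freq=2, skip
  Position 4 ('d'): freq=3, skip
  Position 5 ('a'): freq=3, skip
  Position 6 ('b'): freq=2, skip
  Position 7 ('c'): freq=2, skip
  Position 8 ('a'): freq=3, skip
  Position 9 ('d'): freq=3, skip
  No unique character found => answer = -1

-1


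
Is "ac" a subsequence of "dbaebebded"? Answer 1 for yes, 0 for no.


Check if "ac" is a subsequence of "dbaebebded"
Greedy scan:
  Position 0 ('d'): no match needed
  Position 1 ('b'): no match needed
  Position 2 ('a'): matches sub[0] = 'a'
  Position 3 ('e'): no match needed
  Position 4 ('b'): no match needed
  Position 5 ('e'): no match needed
  Position 6 ('b'): no match needed
  Position 7 ('d'): no match needed
  Position 8 ('e'): no match needed
  Position 9 ('d'): no match needed
Only matched 1/2 characters => not a subsequence

0


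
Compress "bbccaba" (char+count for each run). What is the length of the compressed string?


Input: bbccaba
Runs:
  'b' x 2 => "b2"
  'c' x 2 => "c2"
  'a' x 1 => "a1"
  'b' x 1 => "b1"
  'a' x 1 => "a1"
Compressed: "b2c2a1b1a1"
Compressed length: 10

10


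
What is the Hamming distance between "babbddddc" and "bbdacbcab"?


Comparing "babbddddc" and "bbdacbcab" position by position:
  Position 0: 'b' vs 'b' => same
  Position 1: 'a' vs 'b' => differ
  Position 2: 'b' vs 'd' => differ
  Position 3: 'b' vs 'a' => differ
  Position 4: 'd' vs 'c' => differ
  Position 5: 'd' vs 'b' => differ
  Position 6: 'd' vs 'c' => differ
  Position 7: 'd' vs 'a' => differ
  Position 8: 'c' vs 'b' => differ
Total differences (Hamming distance): 8

8


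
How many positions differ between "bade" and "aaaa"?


Comparing "bade" and "aaaa" position by position:
  Position 0: 'b' vs 'a' => DIFFER
  Position 1: 'a' vs 'a' => same
  Position 2: 'd' vs 'a' => DIFFER
  Position 3: 'e' vs 'a' => DIFFER
Positions that differ: 3

3


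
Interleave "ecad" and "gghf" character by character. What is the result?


Interleaving "ecad" and "gghf":
  Position 0: 'e' from first, 'g' from second => "eg"
  Position 1: 'c' from first, 'g' from second => "cg"
  Position 2: 'a' from first, 'h' from second => "ah"
  Position 3: 'd' from first, 'f' from second => "df"
Result: egcgahdf

egcgahdf


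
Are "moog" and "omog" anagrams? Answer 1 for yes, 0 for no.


Strings: "moog", "omog"
Sorted first:  gmoo
Sorted second: gmoo
Sorted forms match => anagrams

1


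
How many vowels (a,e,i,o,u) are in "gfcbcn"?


Input: gfcbcn
Checking each character:
  'g' at position 0: consonant
  'f' at position 1: consonant
  'c' at position 2: consonant
  'b' at position 3: consonant
  'c' at position 4: consonant
  'n' at position 5: consonant
Total vowels: 0

0


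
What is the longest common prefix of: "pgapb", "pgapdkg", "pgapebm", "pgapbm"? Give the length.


Words: pgapb, pgapdkg, pgapebm, pgapbm
  Position 0: all 'p' => match
  Position 1: all 'g' => match
  Position 2: all 'a' => match
  Position 3: all 'p' => match
  Position 4: ('b', 'd', 'e', 'b') => mismatch, stop
LCP = "pgap" (length 4)

4


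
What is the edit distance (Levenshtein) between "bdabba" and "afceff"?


Computing edit distance: "bdabba" -> "afceff"
DP table:
           a    f    c    e    f    f
      0    1    2    3    4    5    6
  b   1    1    2    3    4    5    6
  d   2    2    2    3    4    5    6
  a   3    2    3    3    4    5    6
  b   4    3    3    4    4    5    6
  b   5    4    4    4    5    5    6
  a   6    5    5    5    5    6    6
Edit distance = dp[6][6] = 6

6


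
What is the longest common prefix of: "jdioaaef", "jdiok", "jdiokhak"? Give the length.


Words: jdioaaef, jdiok, jdiokhak
  Position 0: all 'j' => match
  Position 1: all 'd' => match
  Position 2: all 'i' => match
  Position 3: all 'o' => match
  Position 4: ('a', 'k', 'k') => mismatch, stop
LCP = "jdio" (length 4)

4


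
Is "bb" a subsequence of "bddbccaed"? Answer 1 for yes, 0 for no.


Check if "bb" is a subsequence of "bddbccaed"
Greedy scan:
  Position 0 ('b'): matches sub[0] = 'b'
  Position 1 ('d'): no match needed
  Position 2 ('d'): no match needed
  Position 3 ('b'): matches sub[1] = 'b'
  Position 4 ('c'): no match needed
  Position 5 ('c'): no match needed
  Position 6 ('a'): no match needed
  Position 7 ('e'): no match needed
  Position 8 ('d'): no match needed
All 2 characters matched => is a subsequence

1


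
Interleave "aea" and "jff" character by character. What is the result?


Interleaving "aea" and "jff":
  Position 0: 'a' from first, 'j' from second => "aj"
  Position 1: 'e' from first, 'f' from second => "ef"
  Position 2: 'a' from first, 'f' from second => "af"
Result: ajefaf

ajefaf


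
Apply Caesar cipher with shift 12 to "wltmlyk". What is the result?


Caesar cipher: shift "wltmlyk" by 12
  'w' (pos 22) + 12 = pos 8 = 'i'
  'l' (pos 11) + 12 = pos 23 = 'x'
  't' (pos 19) + 12 = pos 5 = 'f'
  'm' (pos 12) + 12 = pos 24 = 'y'
  'l' (pos 11) + 12 = pos 23 = 'x'
  'y' (pos 24) + 12 = pos 10 = 'k'
  'k' (pos 10) + 12 = pos 22 = 'w'
Result: ixfyxkw

ixfyxkw


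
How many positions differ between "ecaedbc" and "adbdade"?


Comparing "ecaedbc" and "adbdade" position by position:
  Position 0: 'e' vs 'a' => DIFFER
  Position 1: 'c' vs 'd' => DIFFER
  Position 2: 'a' vs 'b' => DIFFER
  Position 3: 'e' vs 'd' => DIFFER
  Position 4: 'd' vs 'a' => DIFFER
  Position 5: 'b' vs 'd' => DIFFER
  Position 6: 'c' vs 'e' => DIFFER
Positions that differ: 7

7


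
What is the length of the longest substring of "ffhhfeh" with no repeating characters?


Input: "ffhhfeh"
Sliding window (track last position of each char):
  Position 0 ('f'): window [0,0] length 1 -- new best
  Position 1 ('f'): repeat (last at 0), move window start to 1
  Position 1 ('f'): window [1,1] length 1
  Position 2 ('h'): window [1,2] length 2 -- new best
  Position 3 ('h'): repeat (last at 2), move window start to 3
  Position 3 ('h'): window [3,3] length 1
  Position 4 ('f'): window [3,4] length 2
  Position 5 ('e'): window [3,5] length 3 -- new best
  Position 6 ('h'): repeat (last at 3), move window start to 4
  Position 6 ('h'): window [4,6] length 3
Longest substring with no repeats: "hfe" with length 3

3


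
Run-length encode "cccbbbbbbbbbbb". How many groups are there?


Input: cccbbbbbbbbbbb
Scanning for consecutive runs:
  Group 1: 'c' x 3 (positions 0-2)
  Group 2: 'b' x 11 (positions 3-13)
Total groups: 2

2


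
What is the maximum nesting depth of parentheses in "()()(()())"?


Input: "()()(()())"
Tracking depth:
  Position 0 '(': depth becomes 1
  Position 1 ')': depth becomes 0
  Position 2 '(': depth becomes 1
  Position 3 ')': depth becomes 0
  Position 4 '(': depth becomes 1
  Position 5 '(': depth becomes 2
  Position 6 ')': depth becomes 1
  Position 7 '(': depth becomes 2
  Position 8 ')': depth becomes 1
  Position 9 ')': depth becomes 0
Maximum depth reached: 2

2


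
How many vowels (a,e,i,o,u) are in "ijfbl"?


Input: ijfbl
Checking each character:
  'i' at position 0: vowel (running total: 1)
  'j' at position 1: consonant
  'f' at position 2: consonant
  'b' at position 3: consonant
  'l' at position 4: consonant
Total vowels: 1

1


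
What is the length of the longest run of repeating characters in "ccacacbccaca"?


Input: "ccacacbccaca"
Scanning for longest run:
  Position 1 ('c'): continues run of 'c', length=2
  Position 2 ('a'): new char, reset run to 1
  Position 3 ('c'): new char, reset run to 1
  Position 4 ('a'): new char, reset run to 1
  Position 5 ('c'): new char, reset run to 1
  Position 6 ('b'): new char, reset run to 1
  Position 7 ('c'): new char, reset run to 1
  Position 8 ('c'): continues run of 'c', length=2
  Position 9 ('a'): new char, reset run to 1
  Position 10 ('c'): new char, reset run to 1
  Position 11 ('a'): new char, reset run to 1
Longest run: 'c' with length 2

2


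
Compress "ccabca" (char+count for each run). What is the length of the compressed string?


Input: ccabca
Runs:
  'c' x 2 => "c2"
  'a' x 1 => "a1"
  'b' x 1 => "b1"
  'c' x 1 => "c1"
  'a' x 1 => "a1"
Compressed: "c2a1b1c1a1"
Compressed length: 10

10


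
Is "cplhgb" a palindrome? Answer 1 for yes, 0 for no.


Input: cplhgb
Reversed: bghlpc
  Compare pos 0 ('c') with pos 5 ('b'): MISMATCH
  Compare pos 1 ('p') with pos 4 ('g'): MISMATCH
  Compare pos 2 ('l') with pos 3 ('h'): MISMATCH
Result: not a palindrome

0


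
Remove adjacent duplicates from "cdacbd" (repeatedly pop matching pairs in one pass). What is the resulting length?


Input: cdacbd
Stack-based adjacent duplicate removal:
  Read 'c': push. Stack: c
  Read 'd': push. Stack: cd
  Read 'a': push. Stack: cda
  Read 'c': push. Stack: cdac
  Read 'b': push. Stack: cdacb
  Read 'd': push. Stack: cdacbd
Final stack: "cdacbd" (length 6)

6


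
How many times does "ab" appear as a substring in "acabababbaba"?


Searching for "ab" in "acabababbaba"
Scanning each position:
  Position 0: "ac" => no
  Position 1: "ca" => no
  Position 2: "ab" => MATCH
  Position 3: "ba" => no
  Position 4: "ab" => MATCH
  Position 5: "ba" => no
  Position 6: "ab" => MATCH
  Position 7: "bb" => no
  Position 8: "ba" => no
  Position 9: "ab" => MATCH
  Position 10: "ba" => no
Total occurrences: 4

4


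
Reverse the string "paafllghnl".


Input: paafllghnl
Reading characters right to left:
  Position 9: 'l'
  Position 8: 'n'
  Position 7: 'h'
  Position 6: 'g'
  Position 5: 'l'
  Position 4: 'l'
  Position 3: 'f'
  Position 2: 'a'
  Position 1: 'a'
  Position 0: 'p'
Reversed: lnhgllfaap

lnhgllfaap


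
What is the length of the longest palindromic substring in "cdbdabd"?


Input: "cdbdabd"
Checking substrings for palindromes:
  [1:4] "dbd" (len 3) => palindrome
Longest palindromic substring: "dbd" with length 3

3


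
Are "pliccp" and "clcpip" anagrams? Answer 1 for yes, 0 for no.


Strings: "pliccp", "clcpip"
Sorted first:  ccilpp
Sorted second: ccilpp
Sorted forms match => anagrams

1


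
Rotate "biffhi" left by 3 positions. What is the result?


Input: "biffhi", rotate left by 3
First 3 characters: "bif"
Remaining characters: "fhi"
Concatenate remaining + first: "fhi" + "bif" = "fhibif"

fhibif


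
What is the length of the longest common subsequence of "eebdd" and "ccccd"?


LCS of "eebdd" and "ccccd"
DP table:
           c    c    c    c    d
      0    0    0    0    0    0
  e   0    0    0    0    0    0
  e   0    0    0    0    0    0
  b   0    0    0    0    0    0
  d   0    0    0    0    0    1
  d   0    0    0    0    0    1
LCS length = dp[5][5] = 1

1


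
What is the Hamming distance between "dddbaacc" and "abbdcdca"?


Comparing "dddbaacc" and "abbdcdca" position by position:
  Position 0: 'd' vs 'a' => differ
  Position 1: 'd' vs 'b' => differ
  Position 2: 'd' vs 'b' => differ
  Position 3: 'b' vs 'd' => differ
  Position 4: 'a' vs 'c' => differ
  Position 5: 'a' vs 'd' => differ
  Position 6: 'c' vs 'c' => same
  Position 7: 'c' vs 'a' => differ
Total differences (Hamming distance): 7

7


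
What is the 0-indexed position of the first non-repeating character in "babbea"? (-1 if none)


Input: babbea
Character frequencies:
  'a': 2
  'b': 3
  'e': 1
Scanning left to right for freq == 1:
  Position 0 ('b'): freq=3, skip
  Position 1 ('a'): freq=2, skip
  Position 2 ('b'): freq=3, skip
  Position 3 ('b'): freq=3, skip
  Position 4 ('e'): unique! => answer = 4

4


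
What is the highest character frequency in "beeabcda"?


Input: beeabcda
Character counts:
  'a': 2
  'b': 2
  'c': 1
  'd': 1
  'e': 2
Maximum frequency: 2

2


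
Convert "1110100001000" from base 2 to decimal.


Input: "1110100001000" in base 2
Positional expansion:
  Digit '1' (value 1) x 2^12 = 4096
  Digit '1' (value 1) x 2^11 = 2048
  Digit '1' (value 1) x 2^10 = 1024
  Digit '0' (value 0) x 2^9 = 0
  Digit '1' (value 1) x 2^8 = 256
  Digit '0' (value 0) x 2^7 = 0
  Digit '0' (value 0) x 2^6 = 0
  Digit '0' (value 0) x 2^5 = 0
  Digit '0' (value 0) x 2^4 = 0
  Digit '1' (value 1) x 2^3 = 8
  Digit '0' (value 0) x 2^2 = 0
  Digit '0' (value 0) x 2^1 = 0
  Digit '0' (value 0) x 2^0 = 0
Sum = 7432

7432


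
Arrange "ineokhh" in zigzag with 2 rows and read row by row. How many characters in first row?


Zigzag "ineokhh" into 2 rows:
Placing characters:
  'i' => row 0
  'n' => row 1
  'e' => row 0
  'o' => row 1
  'k' => row 0
  'h' => row 1
  'h' => row 0
Rows:
  Row 0: "iekh"
  Row 1: "noh"
First row length: 4

4


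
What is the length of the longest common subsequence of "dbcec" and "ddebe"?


LCS of "dbcec" and "ddebe"
DP table:
           d    d    e    b    e
      0    0    0    0    0    0
  d   0    1    1    1    1    1
  b   0    1    1    1    2    2
  c   0    1    1    1    2    2
  e   0    1    1    2    2    3
  c   0    1    1    2    2    3
LCS length = dp[5][5] = 3

3


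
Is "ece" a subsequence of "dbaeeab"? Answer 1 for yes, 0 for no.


Check if "ece" is a subsequence of "dbaeeab"
Greedy scan:
  Position 0 ('d'): no match needed
  Position 1 ('b'): no match needed
  Position 2 ('a'): no match needed
  Position 3 ('e'): matches sub[0] = 'e'
  Position 4 ('e'): no match needed
  Position 5 ('a'): no match needed
  Position 6 ('b'): no match needed
Only matched 1/3 characters => not a subsequence

0


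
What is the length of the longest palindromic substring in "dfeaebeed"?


Input: "dfeaebeed"
Checking substrings for palindromes:
  [2:5] "eae" (len 3) => palindrome
  [4:7] "ebe" (len 3) => palindrome
  [6:8] "ee" (len 2) => palindrome
Longest palindromic substring: "eae" with length 3

3


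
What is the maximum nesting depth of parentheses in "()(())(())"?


Input: "()(())(())"
Tracking depth:
  Position 0 '(': depth becomes 1
  Position 1 ')': depth becomes 0
  Position 2 '(': depth becomes 1
  Position 3 '(': depth becomes 2
  Position 4 ')': depth becomes 1
  Position 5 ')': depth becomes 0
  Position 6 '(': depth becomes 1
  Position 7 '(': depth becomes 2
  Position 8 ')': depth becomes 1
  Position 9 ')': depth becomes 0
Maximum depth reached: 2

2


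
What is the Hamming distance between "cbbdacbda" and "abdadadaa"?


Comparing "cbbdacbda" and "abdadadaa" position by position:
  Position 0: 'c' vs 'a' => differ
  Position 1: 'b' vs 'b' => same
  Position 2: 'b' vs 'd' => differ
  Position 3: 'd' vs 'a' => differ
  Position 4: 'a' vs 'd' => differ
  Position 5: 'c' vs 'a' => differ
  Position 6: 'b' vs 'd' => differ
  Position 7: 'd' vs 'a' => differ
  Position 8: 'a' vs 'a' => same
Total differences (Hamming distance): 7

7


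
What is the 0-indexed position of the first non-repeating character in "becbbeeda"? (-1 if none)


Input: becbbeeda
Character frequencies:
  'a': 1
  'b': 3
  'c': 1
  'd': 1
  'e': 3
Scanning left to right for freq == 1:
  Position 0 ('b'): freq=3, skip
  Position 1 ('e'): freq=3, skip
  Position 2 ('c'): unique! => answer = 2

2


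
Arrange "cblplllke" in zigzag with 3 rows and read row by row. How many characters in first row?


Zigzag "cblplllke" into 3 rows:
Placing characters:
  'c' => row 0
  'b' => row 1
  'l' => row 2
  'p' => row 1
  'l' => row 0
  'l' => row 1
  'l' => row 2
  'k' => row 1
  'e' => row 0
Rows:
  Row 0: "cle"
  Row 1: "bplk"
  Row 2: "ll"
First row length: 3

3


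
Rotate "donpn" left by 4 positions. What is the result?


Input: "donpn", rotate left by 4
First 4 characters: "donp"
Remaining characters: "n"
Concatenate remaining + first: "n" + "donp" = "ndonp"

ndonp


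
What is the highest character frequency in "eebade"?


Input: eebade
Character counts:
  'a': 1
  'b': 1
  'd': 1
  'e': 3
Maximum frequency: 3

3


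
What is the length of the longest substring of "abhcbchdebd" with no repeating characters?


Input: "abhcbchdebd"
Sliding window (track last position of each char):
  Position 0 ('a'): window [0,0] length 1 -- new best
  Position 1 ('b'): window [0,1] length 2 -- new best
  Position 2 ('h'): window [0,2] length 3 -- new best
  Position 3 ('c'): window [0,3] length 4 -- new best
  Position 4 ('b'): repeat (last at 1), move window start to 2
  Position 4 ('b'): window [2,4] length 3
  Position 5 ('c'): repeat (last at 3), move window start to 4
  Position 5 ('c'): window [4,5] length 2
  Position 6 ('h'): window [4,6] length 3
  Position 7 ('d'): window [4,7] length 4
  Position 8 ('e'): window [4,8] length 5 -- new best
  Position 9 ('b'): repeat (last at 4), move window start to 5
  Position 9 ('b'): window [5,9] length 5
  Position 10 ('d'): repeat (last at 7), move window start to 8
  Position 10 ('d'): window [8,10] length 3
Longest substring with no repeats: "bchde" with length 5

5


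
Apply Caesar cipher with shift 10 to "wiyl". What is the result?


Caesar cipher: shift "wiyl" by 10
  'w' (pos 22) + 10 = pos 6 = 'g'
  'i' (pos 8) + 10 = pos 18 = 's'
  'y' (pos 24) + 10 = pos 8 = 'i'
  'l' (pos 11) + 10 = pos 21 = 'v'
Result: gsiv

gsiv


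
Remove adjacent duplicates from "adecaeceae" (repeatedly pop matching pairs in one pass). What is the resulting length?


Input: adecaeceae
Stack-based adjacent duplicate removal:
  Read 'a': push. Stack: a
  Read 'd': push. Stack: ad
  Read 'e': push. Stack: ade
  Read 'c': push. Stack: adec
  Read 'a': push. Stack: adeca
  Read 'e': push. Stack: adecae
  Read 'c': push. Stack: adecaec
  Read 'e': push. Stack: adecaece
  Read 'a': push. Stack: adecaecea
  Read 'e': push. Stack: adecaeceae
Final stack: "adecaeceae" (length 10)

10


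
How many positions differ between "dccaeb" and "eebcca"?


Comparing "dccaeb" and "eebcca" position by position:
  Position 0: 'd' vs 'e' => DIFFER
  Position 1: 'c' vs 'e' => DIFFER
  Position 2: 'c' vs 'b' => DIFFER
  Position 3: 'a' vs 'c' => DIFFER
  Position 4: 'e' vs 'c' => DIFFER
  Position 5: 'b' vs 'a' => DIFFER
Positions that differ: 6

6


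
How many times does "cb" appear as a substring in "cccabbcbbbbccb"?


Searching for "cb" in "cccabbcbbbbccb"
Scanning each position:
  Position 0: "cc" => no
  Position 1: "cc" => no
  Position 2: "ca" => no
  Position 3: "ab" => no
  Position 4: "bb" => no
  Position 5: "bc" => no
  Position 6: "cb" => MATCH
  Position 7: "bb" => no
  Position 8: "bb" => no
  Position 9: "bb" => no
  Position 10: "bc" => no
  Position 11: "cc" => no
  Position 12: "cb" => MATCH
Total occurrences: 2

2


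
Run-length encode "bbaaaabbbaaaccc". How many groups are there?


Input: bbaaaabbbaaaccc
Scanning for consecutive runs:
  Group 1: 'b' x 2 (positions 0-1)
  Group 2: 'a' x 4 (positions 2-5)
  Group 3: 'b' x 3 (positions 6-8)
  Group 4: 'a' x 3 (positions 9-11)
  Group 5: 'c' x 3 (positions 12-14)
Total groups: 5

5


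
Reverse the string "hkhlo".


Input: hkhlo
Reading characters right to left:
  Position 4: 'o'
  Position 3: 'l'
  Position 2: 'h'
  Position 1: 'k'
  Position 0: 'h'
Reversed: olhkh

olhkh


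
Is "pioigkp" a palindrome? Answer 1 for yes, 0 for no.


Input: pioigkp
Reversed: pkgioip
  Compare pos 0 ('p') with pos 6 ('p'): match
  Compare pos 1 ('i') with pos 5 ('k'): MISMATCH
  Compare pos 2 ('o') with pos 4 ('g'): MISMATCH
Result: not a palindrome

0


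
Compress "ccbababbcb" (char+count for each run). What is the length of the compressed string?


Input: ccbababbcb
Runs:
  'c' x 2 => "c2"
  'b' x 1 => "b1"
  'a' x 1 => "a1"
  'b' x 1 => "b1"
  'a' x 1 => "a1"
  'b' x 2 => "b2"
  'c' x 1 => "c1"
  'b' x 1 => "b1"
Compressed: "c2b1a1b1a1b2c1b1"
Compressed length: 16

16


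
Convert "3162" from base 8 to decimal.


Input: "3162" in base 8
Positional expansion:
  Digit '3' (value 3) x 8^3 = 1536
  Digit '1' (value 1) x 8^2 = 64
  Digit '6' (value 6) x 8^1 = 48
  Digit '2' (value 2) x 8^0 = 2
Sum = 1650

1650


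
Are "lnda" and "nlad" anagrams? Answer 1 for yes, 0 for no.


Strings: "lnda", "nlad"
Sorted first:  adln
Sorted second: adln
Sorted forms match => anagrams

1


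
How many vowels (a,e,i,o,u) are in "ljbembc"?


Input: ljbembc
Checking each character:
  'l' at position 0: consonant
  'j' at position 1: consonant
  'b' at position 2: consonant
  'e' at position 3: vowel (running total: 1)
  'm' at position 4: consonant
  'b' at position 5: consonant
  'c' at position 6: consonant
Total vowels: 1

1


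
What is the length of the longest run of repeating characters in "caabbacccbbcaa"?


Input: "caabbacccbbcaa"
Scanning for longest run:
  Position 1 ('a'): new char, reset run to 1
  Position 2 ('a'): continues run of 'a', length=2
  Position 3 ('b'): new char, reset run to 1
  Position 4 ('b'): continues run of 'b', length=2
  Position 5 ('a'): new char, reset run to 1
  Position 6 ('c'): new char, reset run to 1
  Position 7 ('c'): continues run of 'c', length=2
  Position 8 ('c'): continues run of 'c', length=3
  Position 9 ('b'): new char, reset run to 1
  Position 10 ('b'): continues run of 'b', length=2
  Position 11 ('c'): new char, reset run to 1
  Position 12 ('a'): new char, reset run to 1
  Position 13 ('a'): continues run of 'a', length=2
Longest run: 'c' with length 3

3


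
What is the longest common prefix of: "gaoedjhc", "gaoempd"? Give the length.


Words: gaoedjhc, gaoempd
  Position 0: all 'g' => match
  Position 1: all 'a' => match
  Position 2: all 'o' => match
  Position 3: all 'e' => match
  Position 4: ('d', 'm') => mismatch, stop
LCP = "gaoe" (length 4)

4


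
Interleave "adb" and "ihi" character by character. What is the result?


Interleaving "adb" and "ihi":
  Position 0: 'a' from first, 'i' from second => "ai"
  Position 1: 'd' from first, 'h' from second => "dh"
  Position 2: 'b' from first, 'i' from second => "bi"
Result: aidhbi

aidhbi


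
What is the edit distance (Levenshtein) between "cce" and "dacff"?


Computing edit distance: "cce" -> "dacff"
DP table:
           d    a    c    f    f
      0    1    2    3    4    5
  c   1    1    2    2    3    4
  c   2    2    2    2    3    4
  e   3    3    3    3    3    4
Edit distance = dp[3][5] = 4

4


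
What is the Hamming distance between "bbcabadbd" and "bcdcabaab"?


Comparing "bbcabadbd" and "bcdcabaab" position by position:
  Position 0: 'b' vs 'b' => same
  Position 1: 'b' vs 'c' => differ
  Position 2: 'c' vs 'd' => differ
  Position 3: 'a' vs 'c' => differ
  Position 4: 'b' vs 'a' => differ
  Position 5: 'a' vs 'b' => differ
  Position 6: 'd' vs 'a' => differ
  Position 7: 'b' vs 'a' => differ
  Position 8: 'd' vs 'b' => differ
Total differences (Hamming distance): 8

8


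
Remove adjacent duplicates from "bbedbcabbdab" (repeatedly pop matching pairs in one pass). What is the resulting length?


Input: bbedbcabbdab
Stack-based adjacent duplicate removal:
  Read 'b': push. Stack: b
  Read 'b': matches stack top 'b' => pop. Stack: (empty)
  Read 'e': push. Stack: e
  Read 'd': push. Stack: ed
  Read 'b': push. Stack: edb
  Read 'c': push. Stack: edbc
  Read 'a': push. Stack: edbca
  Read 'b': push. Stack: edbcab
  Read 'b': matches stack top 'b' => pop. Stack: edbca
  Read 'd': push. Stack: edbcad
  Read 'a': push. Stack: edbcada
  Read 'b': push. Stack: edbcadab
Final stack: "edbcadab" (length 8)

8


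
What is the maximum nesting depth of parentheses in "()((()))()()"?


Input: "()((()))()()"
Tracking depth:
  Position 0 '(': depth becomes 1
  Position 1 ')': depth becomes 0
  Position 2 '(': depth becomes 1
  Position 3 '(': depth becomes 2
  Position 4 '(': depth becomes 3
  Position 5 ')': depth becomes 2
  Position 6 ')': depth becomes 1
  Position 7 ')': depth becomes 0
  Position 8 '(': depth becomes 1
  Position 9 ')': depth becomes 0
  Position 10 '(': depth becomes 1
  Position 11 ')': depth becomes 0
Maximum depth reached: 3

3


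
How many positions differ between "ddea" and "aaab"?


Comparing "ddea" and "aaab" position by position:
  Position 0: 'd' vs 'a' => DIFFER
  Position 1: 'd' vs 'a' => DIFFER
  Position 2: 'e' vs 'a' => DIFFER
  Position 3: 'a' vs 'b' => DIFFER
Positions that differ: 4

4


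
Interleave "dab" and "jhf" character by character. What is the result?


Interleaving "dab" and "jhf":
  Position 0: 'd' from first, 'j' from second => "dj"
  Position 1: 'a' from first, 'h' from second => "ah"
  Position 2: 'b' from first, 'f' from second => "bf"
Result: djahbf

djahbf


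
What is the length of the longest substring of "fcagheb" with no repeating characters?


Input: "fcagheb"
Sliding window (track last position of each char):
  Position 0 ('f'): window [0,0] length 1 -- new best
  Position 1 ('c'): window [0,1] length 2 -- new best
  Position 2 ('a'): window [0,2] length 3 -- new best
  Position 3 ('g'): window [0,3] length 4 -- new best
  Position 4 ('h'): window [0,4] length 5 -- new best
  Position 5 ('e'): window [0,5] length 6 -- new best
  Position 6 ('b'): window [0,6] length 7 -- new best
Longest substring with no repeats: "fcagheb" with length 7

7


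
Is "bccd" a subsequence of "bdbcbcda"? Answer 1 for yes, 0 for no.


Check if "bccd" is a subsequence of "bdbcbcda"
Greedy scan:
  Position 0 ('b'): matches sub[0] = 'b'
  Position 1 ('d'): no match needed
  Position 2 ('b'): no match needed
  Position 3 ('c'): matches sub[1] = 'c'
  Position 4 ('b'): no match needed
  Position 5 ('c'): matches sub[2] = 'c'
  Position 6 ('d'): matches sub[3] = 'd'
  Position 7 ('a'): no match needed
All 4 characters matched => is a subsequence

1


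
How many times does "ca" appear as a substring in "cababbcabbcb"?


Searching for "ca" in "cababbcabbcb"
Scanning each position:
  Position 0: "ca" => MATCH
  Position 1: "ab" => no
  Position 2: "ba" => no
  Position 3: "ab" => no
  Position 4: "bb" => no
  Position 5: "bc" => no
  Position 6: "ca" => MATCH
  Position 7: "ab" => no
  Position 8: "bb" => no
  Position 9: "bc" => no
  Position 10: "cb" => no
Total occurrences: 2

2


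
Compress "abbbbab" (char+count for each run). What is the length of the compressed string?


Input: abbbbab
Runs:
  'a' x 1 => "a1"
  'b' x 4 => "b4"
  'a' x 1 => "a1"
  'b' x 1 => "b1"
Compressed: "a1b4a1b1"
Compressed length: 8

8


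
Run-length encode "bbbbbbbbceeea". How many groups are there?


Input: bbbbbbbbceeea
Scanning for consecutive runs:
  Group 1: 'b' x 8 (positions 0-7)
  Group 2: 'c' x 1 (positions 8-8)
  Group 3: 'e' x 3 (positions 9-11)
  Group 4: 'a' x 1 (positions 12-12)
Total groups: 4

4
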